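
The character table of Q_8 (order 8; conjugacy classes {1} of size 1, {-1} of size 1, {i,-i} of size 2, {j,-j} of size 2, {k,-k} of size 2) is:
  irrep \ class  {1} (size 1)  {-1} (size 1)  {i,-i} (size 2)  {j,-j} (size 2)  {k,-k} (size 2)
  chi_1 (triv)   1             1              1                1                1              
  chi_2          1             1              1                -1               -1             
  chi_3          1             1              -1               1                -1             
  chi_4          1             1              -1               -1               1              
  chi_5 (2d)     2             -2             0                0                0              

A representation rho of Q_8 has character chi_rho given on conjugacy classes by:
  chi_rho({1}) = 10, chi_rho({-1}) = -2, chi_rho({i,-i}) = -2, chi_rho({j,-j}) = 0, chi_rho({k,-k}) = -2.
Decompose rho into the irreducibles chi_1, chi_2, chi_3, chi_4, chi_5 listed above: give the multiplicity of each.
Multiplicities: chi_1: 0, chi_2: 1, chi_3: 2, chi_4: 1, chi_5: 3.

Working: Use <chi_rho, chi> = (1/|G|) sum_C |C| * chi_rho(C) * conj(chi(C)) with |G| = 8 for each irreducible chi in the table:
  <chi_rho, chi_1> = (1/8)[1*(10)*conj(1) + 1*(-2)*conj(1) + 2*(-2)*conj(1) + 2*(0)*conj(1) + 2*(-2)*conj(1)]
      = (1/8)[(10) + (-2) + (-4) + (0) + (-4)] = 0/8 = 0
  <chi_rho, chi_2> = (1/8)[1*(10)*conj(1) + 1*(-2)*conj(1) + 2*(-2)*conj(1) + 2*(0)*conj(-1) + 2*(-2)*conj(-1)]
      = (1/8)[(10) + (-2) + (-4) + (0) + (4)] = 8/8 = 1
  <chi_rho, chi_3> = (1/8)[1*(10)*conj(1) + 1*(-2)*conj(1) + 2*(-2)*conj(-1) + 2*(0)*conj(1) + 2*(-2)*conj(-1)]
      = (1/8)[(10) + (-2) + (4) + (0) + (4)] = 16/8 = 2
  <chi_rho, chi_4> = (1/8)[1*(10)*conj(1) + 1*(-2)*conj(1) + 2*(-2)*conj(-1) + 2*(0)*conj(-1) + 2*(-2)*conj(1)]
      = (1/8)[(10) + (-2) + (4) + (0) + (-4)] = 8/8 = 1
  <chi_rho, chi_5> = (1/8)[1*(10)*conj(2) + 1*(-2)*conj(-2) + 2*(-2)*conj(0) + 2*(0)*conj(0) + 2*(-2)*conj(0)]
      = (1/8)[(20) + (4) + (0) + (0) + (0)] = 24/8 = 3
Dimension check: dim(rho) = sum (mult * dim) = 0*1 + 1*1 + 2*1 + 1*1 + 3*2 = 10 = chi_rho(e) = 10.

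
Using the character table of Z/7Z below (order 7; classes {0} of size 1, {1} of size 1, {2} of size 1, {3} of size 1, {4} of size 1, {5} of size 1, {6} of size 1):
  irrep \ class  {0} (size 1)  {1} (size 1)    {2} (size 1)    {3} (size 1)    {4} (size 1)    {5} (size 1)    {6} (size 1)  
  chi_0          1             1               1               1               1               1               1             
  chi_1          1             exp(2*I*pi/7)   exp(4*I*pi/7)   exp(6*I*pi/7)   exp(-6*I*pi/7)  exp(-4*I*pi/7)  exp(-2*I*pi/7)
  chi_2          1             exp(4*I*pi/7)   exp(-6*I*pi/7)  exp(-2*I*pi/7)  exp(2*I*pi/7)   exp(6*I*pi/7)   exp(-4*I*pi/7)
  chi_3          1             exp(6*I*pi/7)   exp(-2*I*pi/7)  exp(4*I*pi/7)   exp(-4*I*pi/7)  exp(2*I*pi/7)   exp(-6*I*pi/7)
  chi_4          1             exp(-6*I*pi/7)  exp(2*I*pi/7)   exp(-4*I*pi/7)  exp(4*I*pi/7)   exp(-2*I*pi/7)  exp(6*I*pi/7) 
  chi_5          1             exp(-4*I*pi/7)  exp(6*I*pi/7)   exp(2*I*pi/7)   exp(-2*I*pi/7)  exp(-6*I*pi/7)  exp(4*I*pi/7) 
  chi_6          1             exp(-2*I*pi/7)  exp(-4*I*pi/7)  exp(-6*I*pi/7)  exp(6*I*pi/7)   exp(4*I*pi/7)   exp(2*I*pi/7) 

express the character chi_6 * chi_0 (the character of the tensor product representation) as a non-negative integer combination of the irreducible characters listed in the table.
chi_6 tensor chi_0 = chi_6 (all other irreducibles have multiplicity 0).

Working: The character of a tensor product is the pointwise product (chi_6 * chi_0)(C) = chi_6(C) * chi_0(C):
  {0}: (1)*(1), {1}: (exp(-2*I*pi/7))*(1), {2}: (exp(-4*I*pi/7))*(1), {3}: (exp(-6*I*pi/7))*(1), {4}: (exp(6*I*pi/7))*(1), {5}: (exp(4*I*pi/7))*(1), {6}: (exp(2*I*pi/7))*(1)
so (chi_6 * chi_0) takes values
  {0} -> 1, {1} -> exp(-2*I*pi/7), {2} -> exp(-4*I*pi/7), {3} -> exp(-6*I*pi/7), {4} -> exp(6*I*pi/7), {5} -> exp(4*I*pi/7), {6} -> exp(2*I*pi/7).
Now take the inner product of this character with each irreducible chi from the table, <chi_6*chi_0, chi> = (1/7) sum_C |C| (chi_6*chi_0)(C) conj(chi(C)):
  <chi_6*chi_0, chi_0> = (1/7)[1*(1)*conj(1) + 1*(exp(-2*I*pi/7))*conj(1) + 1*(exp(-4*I*pi/7))*conj(1) + 1*(exp(-6*I*pi/7))*conj(1) + 1*(exp(6*I*pi/7))*conj(1) + 1*(exp(4*I*pi/7))*conj(1) + 1*(exp(2*I*pi/7))*conj(1)]
      = (1/7)[(1) + (exp(-2*I*pi/7)) + (exp(-4*I*pi/7)) + (exp(-6*I*pi/7)) + (exp(6*I*pi/7)) + (exp(4*I*pi/7)) + (exp(2*I*pi/7))] = 0/7 = 0
  <chi_6*chi_0, chi_1> = (1/7)[1*(1)*conj(1) + 1*(exp(-2*I*pi/7))*conj(exp(2*I*pi/7)) + 1*(exp(-4*I*pi/7))*conj(exp(4*I*pi/7)) + 1*(exp(-6*I*pi/7))*conj(exp(6*I*pi/7)) + 1*(exp(6*I*pi/7))*conj(exp(-6*I*pi/7)) + 1*(exp(4*I*pi/7))*conj(exp(-4*I*pi/7)) + 1*(exp(2*I*pi/7))*conj(exp(-2*I*pi/7))]
      = (1/7)[(1) + (exp(-4*I*pi/7)) + (exp(6*I*pi/7)) + (exp(2*I*pi/7)) + (exp(-2*I*pi/7)) + (exp(-6*I*pi/7)) + (exp(4*I*pi/7))] = 0/7 = 0
  <chi_6*chi_0, chi_2> = (1/7)[1*(1)*conj(1) + 1*(exp(-2*I*pi/7))*conj(exp(4*I*pi/7)) + 1*(exp(-4*I*pi/7))*conj(exp(-6*I*pi/7)) + 1*(exp(-6*I*pi/7))*conj(exp(-2*I*pi/7)) + 1*(exp(6*I*pi/7))*conj(exp(2*I*pi/7)) + 1*(exp(4*I*pi/7))*conj(exp(6*I*pi/7)) + 1*(exp(2*I*pi/7))*conj(exp(-4*I*pi/7))]
      = (1/7)[(1) + (exp(-6*I*pi/7)) + (exp(2*I*pi/7)) + (exp(-4*I*pi/7)) + (exp(4*I*pi/7)) + (exp(-2*I*pi/7)) + (exp(6*I*pi/7))] = 0/7 = 0
  <chi_6*chi_0, chi_3> = (1/7)[1*(1)*conj(1) + 1*(exp(-2*I*pi/7))*conj(exp(6*I*pi/7)) + 1*(exp(-4*I*pi/7))*conj(exp(-2*I*pi/7)) + 1*(exp(-6*I*pi/7))*conj(exp(4*I*pi/7)) + 1*(exp(6*I*pi/7))*conj(exp(-4*I*pi/7)) + 1*(exp(4*I*pi/7))*conj(exp(2*I*pi/7)) + 1*(exp(2*I*pi/7))*conj(exp(-6*I*pi/7))]
      = (1/7)[(1) + (exp(6*I*pi/7)) + (exp(-2*I*pi/7)) + (exp(4*I*pi/7)) + (exp(-4*I*pi/7)) + (exp(2*I*pi/7)) + (exp(-6*I*pi/7))] = 0/7 = 0
  <chi_6*chi_0, chi_4> = (1/7)[1*(1)*conj(1) + 1*(exp(-2*I*pi/7))*conj(exp(-6*I*pi/7)) + 1*(exp(-4*I*pi/7))*conj(exp(2*I*pi/7)) + 1*(exp(-6*I*pi/7))*conj(exp(-4*I*pi/7)) + 1*(exp(6*I*pi/7))*conj(exp(4*I*pi/7)) + 1*(exp(4*I*pi/7))*conj(exp(-2*I*pi/7)) + 1*(exp(2*I*pi/7))*conj(exp(6*I*pi/7))]
      = (1/7)[(1) + (exp(4*I*pi/7)) + (exp(-6*I*pi/7)) + (exp(-2*I*pi/7)) + (exp(2*I*pi/7)) + (exp(6*I*pi/7)) + (exp(-4*I*pi/7))] = 0/7 = 0
  <chi_6*chi_0, chi_5> = (1/7)[1*(1)*conj(1) + 1*(exp(-2*I*pi/7))*conj(exp(-4*I*pi/7)) + 1*(exp(-4*I*pi/7))*conj(exp(6*I*pi/7)) + 1*(exp(-6*I*pi/7))*conj(exp(2*I*pi/7)) + 1*(exp(6*I*pi/7))*conj(exp(-2*I*pi/7)) + 1*(exp(4*I*pi/7))*conj(exp(-6*I*pi/7)) + 1*(exp(2*I*pi/7))*conj(exp(4*I*pi/7))]
      = (1/7)[(1) + (exp(2*I*pi/7)) + (exp(4*I*pi/7)) + (exp(6*I*pi/7)) + (exp(-6*I*pi/7)) + (exp(-4*I*pi/7)) + (exp(-2*I*pi/7))] = 0/7 = 0
  <chi_6*chi_0, chi_6> = (1/7)[1*(1)*conj(1) + 1*(exp(-2*I*pi/7))*conj(exp(-2*I*pi/7)) + 1*(exp(-4*I*pi/7))*conj(exp(-4*I*pi/7)) + 1*(exp(-6*I*pi/7))*conj(exp(-6*I*pi/7)) + 1*(exp(6*I*pi/7))*conj(exp(6*I*pi/7)) + 1*(exp(4*I*pi/7))*conj(exp(4*I*pi/7)) + 1*(exp(2*I*pi/7))*conj(exp(2*I*pi/7))]
      = (1/7)[(1) + (1) + (1) + (1) + (1) + (1) + (1)] = 7/7 = 1
(Exp terms are combined using exp(i*s)*conj(exp(i*t)) = exp(i*(s-t)), and sums of them are collapsed using the identity that for every m > 1 the m distinct m-th roots of unity sum to 0, e.g. 1 + exp(2*I*pi/3) + exp(-2*I*pi/3) = 0.)
Hence the multiplicities are chi_6: 1. Dimension check: dim(chi_6)*dim(chi_0) = 1*1 = 1 and sum (mult * dim) = 1*1 = 1.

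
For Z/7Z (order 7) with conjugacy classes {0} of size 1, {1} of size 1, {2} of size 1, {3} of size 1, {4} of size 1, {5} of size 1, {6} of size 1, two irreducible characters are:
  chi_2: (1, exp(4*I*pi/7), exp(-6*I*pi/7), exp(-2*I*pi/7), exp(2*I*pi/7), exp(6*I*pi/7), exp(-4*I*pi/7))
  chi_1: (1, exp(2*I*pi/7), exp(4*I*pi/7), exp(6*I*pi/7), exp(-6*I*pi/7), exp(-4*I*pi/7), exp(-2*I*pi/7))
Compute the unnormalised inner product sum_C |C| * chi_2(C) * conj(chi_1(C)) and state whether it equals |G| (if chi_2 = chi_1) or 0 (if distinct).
Sum = 0; so <chi_2, chi_1> = 0 (distinct irreducibles are orthogonal).

Derivation: Compute term by term over conjugacy classes (|C| * chi_2(C) * conj(chi_1(C))):
  1*(1)*conj(1) + 1*(exp(4*I*pi/7))*conj(exp(2*I*pi/7)) + 1*(exp(-6*I*pi/7))*conj(exp(4*I*pi/7)) + 1*(exp(-2*I*pi/7))*conj(exp(6*I*pi/7)) + 1*(exp(2*I*pi/7))*conj(exp(-6*I*pi/7)) + 1*(exp(6*I*pi/7))*conj(exp(-4*I*pi/7)) + 1*(exp(-4*I*pi/7))*conj(exp(-2*I*pi/7))
  = (1) + (exp(2*I*pi/7)) + (exp(4*I*pi/7)) + (exp(6*I*pi/7)) + (exp(-6*I*pi/7)) + (exp(-4*I*pi/7)) + (exp(-2*I*pi/7))
  = 0.
(Exp terms are combined using exp(i*s)*conj(exp(i*t)) = exp(i*(s-t)), and sums of them are collapsed using the identity that for every m > 1 the m distinct m-th roots of unity sum to 0, e.g. 1 + exp(2*I*pi/3) + exp(-2*I*pi/3) = 0.)
Dividing by |G| = 7 gives 0/7 = 0, matching the row-orthogonality relation <chi_2, chi_1> = [chi_2 = chi_1].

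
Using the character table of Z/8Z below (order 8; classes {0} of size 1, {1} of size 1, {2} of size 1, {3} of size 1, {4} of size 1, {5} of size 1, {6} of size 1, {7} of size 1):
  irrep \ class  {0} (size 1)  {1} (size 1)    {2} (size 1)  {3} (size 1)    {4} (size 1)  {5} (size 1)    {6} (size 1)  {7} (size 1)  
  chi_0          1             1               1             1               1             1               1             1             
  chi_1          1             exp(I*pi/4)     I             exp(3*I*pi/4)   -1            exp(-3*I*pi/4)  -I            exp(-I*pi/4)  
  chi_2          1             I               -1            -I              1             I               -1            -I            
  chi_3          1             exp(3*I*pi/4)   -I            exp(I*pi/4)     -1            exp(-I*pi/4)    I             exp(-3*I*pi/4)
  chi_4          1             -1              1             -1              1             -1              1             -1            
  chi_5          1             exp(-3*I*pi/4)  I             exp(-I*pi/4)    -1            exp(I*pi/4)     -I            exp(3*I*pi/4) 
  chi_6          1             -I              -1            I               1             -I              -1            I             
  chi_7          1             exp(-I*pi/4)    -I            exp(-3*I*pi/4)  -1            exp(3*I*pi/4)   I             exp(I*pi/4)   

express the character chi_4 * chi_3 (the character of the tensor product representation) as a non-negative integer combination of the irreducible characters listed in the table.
chi_4 tensor chi_3 = chi_7 (all other irreducibles have multiplicity 0).

Reasoning: The character of a tensor product is the pointwise product (chi_4 * chi_3)(C) = chi_4(C) * chi_3(C):
  {0}: (1)*(1), {1}: (-1)*(exp(3*I*pi/4)), {2}: (1)*(-I), {3}: (-1)*(exp(I*pi/4)), {4}: (1)*(-1), {5}: (-1)*(exp(-I*pi/4)), {6}: (1)*(I), {7}: (-1)*(exp(-3*I*pi/4))
so (chi_4 * chi_3) takes values
  {0} -> 1, {1} -> -exp(3*I*pi/4), {2} -> -I, {3} -> -exp(I*pi/4), {4} -> -1, {5} -> -exp(-I*pi/4), {6} -> I, {7} -> -exp(-3*I*pi/4).
Now take the inner product of this character with each irreducible chi from the table, <chi_4*chi_3, chi> = (1/8) sum_C |C| (chi_4*chi_3)(C) conj(chi(C)):
  <chi_4*chi_3, chi_0> = (1/8)[1*(1)*conj(1) + 1*(-exp(3*I*pi/4))*conj(1) + 1*(-I)*conj(1) + 1*(-exp(I*pi/4))*conj(1) + 1*(-1)*conj(1) + 1*(-exp(-I*pi/4))*conj(1) + 1*(I)*conj(1) + 1*(-exp(-3*I*pi/4))*conj(1)]
      = (1/8)[(1) + (-exp(3*I*pi/4)) + (-I) + (-exp(I*pi/4)) + (-1) + (-exp(-I*pi/4)) + (I) + (-exp(-3*I*pi/4))] = 0/8 = 0
  <chi_4*chi_3, chi_1> = (1/8)[1*(1)*conj(1) + 1*(-exp(3*I*pi/4))*conj(exp(I*pi/4)) + 1*(-I)*conj(I) + 1*(-exp(I*pi/4))*conj(exp(3*I*pi/4)) + 1*(-1)*conj(-1) + 1*(-exp(-I*pi/4))*conj(exp(-3*I*pi/4)) + 1*(I)*conj(-I) + 1*(-exp(-3*I*pi/4))*conj(exp(-I*pi/4))]
      = (1/8)[(1) + (-I) + (-1) + (I) + (1) + (-I) + (-1) + (I)] = 0/8 = 0
  <chi_4*chi_3, chi_2> = (1/8)[1*(1)*conj(1) + 1*(-exp(3*I*pi/4))*conj(I) + 1*(-I)*conj(-1) + 1*(-exp(I*pi/4))*conj(-I) + 1*(-1)*conj(1) + 1*(-exp(-I*pi/4))*conj(I) + 1*(I)*conj(-1) + 1*(-exp(-3*I*pi/4))*conj(-I)]
      = (1/8)[(1) + (exp(-3*I*pi/4)) + (I) + (-exp(3*I*pi/4)) + (-1) + (exp(I*pi/4)) + (-I) + (-exp(-I*pi/4))] = 0/8 = 0
  <chi_4*chi_3, chi_3> = (1/8)[1*(1)*conj(1) + 1*(-exp(3*I*pi/4))*conj(exp(3*I*pi/4)) + 1*(-I)*conj(-I) + 1*(-exp(I*pi/4))*conj(exp(I*pi/4)) + 1*(-1)*conj(-1) + 1*(-exp(-I*pi/4))*conj(exp(-I*pi/4)) + 1*(I)*conj(I) + 1*(-exp(-3*I*pi/4))*conj(exp(-3*I*pi/4))]
      = (1/8)[(1) + (-1) + (1) + (-1) + (1) + (-1) + (1) + (-1)] = 0/8 = 0
  <chi_4*chi_3, chi_4> = (1/8)[1*(1)*conj(1) + 1*(-exp(3*I*pi/4))*conj(-1) + 1*(-I)*conj(1) + 1*(-exp(I*pi/4))*conj(-1) + 1*(-1)*conj(1) + 1*(-exp(-I*pi/4))*conj(-1) + 1*(I)*conj(1) + 1*(-exp(-3*I*pi/4))*conj(-1)]
      = (1/8)[(1) + (exp(3*I*pi/4)) + (-I) + (exp(I*pi/4)) + (-1) + (exp(-I*pi/4)) + (I) + (exp(-3*I*pi/4))] = 0/8 = 0
  <chi_4*chi_3, chi_5> = (1/8)[1*(1)*conj(1) + 1*(-exp(3*I*pi/4))*conj(exp(-3*I*pi/4)) + 1*(-I)*conj(I) + 1*(-exp(I*pi/4))*conj(exp(-I*pi/4)) + 1*(-1)*conj(-1) + 1*(-exp(-I*pi/4))*conj(exp(I*pi/4)) + 1*(I)*conj(-I) + 1*(-exp(-3*I*pi/4))*conj(exp(3*I*pi/4))]
      = (1/8)[(1) + (I) + (-1) + (-I) + (1) + (I) + (-1) + (-I)] = 0/8 = 0
  <chi_4*chi_3, chi_6> = (1/8)[1*(1)*conj(1) + 1*(-exp(3*I*pi/4))*conj(-I) + 1*(-I)*conj(-1) + 1*(-exp(I*pi/4))*conj(I) + 1*(-1)*conj(1) + 1*(-exp(-I*pi/4))*conj(-I) + 1*(I)*conj(-1) + 1*(-exp(-3*I*pi/4))*conj(I)]
      = (1/8)[(1) + (-exp(-3*I*pi/4)) + (I) + (exp(3*I*pi/4)) + (-1) + (-exp(I*pi/4)) + (-I) + (exp(-I*pi/4))] = 0/8 = 0
  <chi_4*chi_3, chi_7> = (1/8)[1*(1)*conj(1) + 1*(-exp(3*I*pi/4))*conj(exp(-I*pi/4)) + 1*(-I)*conj(-I) + 1*(-exp(I*pi/4))*conj(exp(-3*I*pi/4)) + 1*(-1)*conj(-1) + 1*(-exp(-I*pi/4))*conj(exp(3*I*pi/4)) + 1*(I)*conj(I) + 1*(-exp(-3*I*pi/4))*conj(exp(I*pi/4))]
      = (1/8)[(1) + (1) + (1) + (1) + (1) + (1) + (1) + (1)] = 8/8 = 1
(Exp terms are combined using exp(i*s)*conj(exp(i*t)) = exp(i*(s-t)), and sums of them are collapsed using the identity that for every m > 1 the m distinct m-th roots of unity sum to 0, e.g. 1 + exp(2*I*pi/3) + exp(-2*I*pi/3) = 0.)
Hence the multiplicities are chi_7: 1. Dimension check: dim(chi_4)*dim(chi_3) = 1*1 = 1 and sum (mult * dim) = 1*1 = 1.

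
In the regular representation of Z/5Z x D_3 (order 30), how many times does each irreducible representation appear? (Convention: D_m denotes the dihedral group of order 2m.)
Each irreducible V_i of dimension d_i appears with multiplicity d_i, i.e. rho_reg = (direct sum over all irreducibles V_i) d_i V_i. The irreducible dimensions for Z/5Z x D_3 are 1, 1, 1, 1, 1, 1, 1, 1, 1, 1, 2, 2, 2, 2, 2: 10 irreducibles of dimension 1, each with multiplicity 1; 5 irreducibles of dimension 2, each with multiplicity 2. Total dimension 10*1*1 + 5*2*2 = 30 = |G|.

Why: General theorem: in the regular representation of a finite group G, each irreducible appears with multiplicity equal to its dimension. Check: dim(rho_reg) = sum d_i^2 = 1 + 1 + 1 + 1 + 1 + 1 + 1 + 1 + 1 + 1 + 4 + 4 + 4 + 4 + 4 = 30 = |G|.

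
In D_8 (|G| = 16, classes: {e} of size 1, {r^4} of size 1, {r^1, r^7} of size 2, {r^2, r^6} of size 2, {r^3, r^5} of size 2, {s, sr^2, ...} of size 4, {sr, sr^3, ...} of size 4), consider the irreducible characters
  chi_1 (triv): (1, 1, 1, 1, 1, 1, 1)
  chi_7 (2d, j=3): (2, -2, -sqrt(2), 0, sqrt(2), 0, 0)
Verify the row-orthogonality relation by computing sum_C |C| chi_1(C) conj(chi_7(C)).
Sum = 0; so <chi_1, chi_7> = 0 (distinct irreducibles are orthogonal).

Why: Compute term by term over conjugacy classes (|C| * chi_1(C) * conj(chi_7(C))):
  1*(1)*conj(2) + 1*(1)*conj(-2) + 2*(1)*conj(-sqrt(2)) + 2*(1)*conj(0) + 2*(1)*conj(sqrt(2)) + 4*(1)*conj(0) + 4*(1)*conj(0)
  = (2) + (-2) + (-2*sqrt(2)) + (0) + (2*sqrt(2)) + (0) + (0)
  = 0.
Dividing by |G| = 16 gives 0/16 = 0, matching the row-orthogonality relation <chi_1, chi_7> = [chi_1 = chi_7].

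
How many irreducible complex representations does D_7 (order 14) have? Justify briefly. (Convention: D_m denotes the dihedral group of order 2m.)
5

Proof sketch: The number of irreducible complex representations of a finite group equals its number of conjugacy classes. D_7 has 5 conjugacy classes ((n+3)/2 for n odd), so D_7 (order 14) has exactly 5 irreducible complex representations.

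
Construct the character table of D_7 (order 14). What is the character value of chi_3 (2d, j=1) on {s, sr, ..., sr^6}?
Conjugacy classes: {e} of size 1, {r^1, r^6} of size 2, {r^2, r^5} of size 2, {r^3, r^4} of size 2, {s, sr, ..., sr^6} of size 7.
Character table:
  irrep \ class              {e} (size 1)  {r^1, r^6} (size 2)  {r^2, r^5} (size 2)  {r^3, r^4} (size 2)  {s, sr, ..., sr^6} (size 7)
  chi_1 (triv)               1             1                    1                    1                    1                          
  chi_2 (sign: r->1, s->-1)  1             1                    1                    1                    -1                         
  chi_3 (2d, j=1)            2             2*cos(2*pi/7)        -2*cos(3*pi/7)       -2*cos(pi/7)         0                          
  chi_4 (2d, j=2)            2             -2*cos(3*pi/7)       -2*cos(pi/7)         2*cos(2*pi/7)        0                          
  chi_5 (2d, j=3)            2             -2*cos(pi/7)         2*cos(2*pi/7)        -2*cos(3*pi/7)       0                          

Spot check: chi_3 (2d, j=1) on {s, sr, ..., sr^6} = 0.

Working: D_7 has order 2*7 = 14 with 5 conjugacy classes, hence 5 irreducibles. Sum of squared dims 1 + 1 + 4 + 4 + 4 = 14 = |G|. Linear characters come from the abelianisation; the 2-dimensional irreps have character r^k -> 2*cos(2*pi*j*k/7), reflections -> 0.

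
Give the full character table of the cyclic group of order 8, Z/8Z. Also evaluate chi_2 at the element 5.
Character table of Z/8Z (irreps indexed chi_0,...,chi_7 with chi_k(m) = zeta_8^(k*m), zeta_8 = exp(2*pi*i/8)):
  irrep \ class  {0} (size 1)  {1} (size 1)    {2} (size 1)  {3} (size 1)    {4} (size 1)  {5} (size 1)    {6} (size 1)  {7} (size 1)  
  chi_0          1             1               1             1               1             1               1             1             
  chi_1          1             exp(I*pi/4)     I             exp(3*I*pi/4)   -1            exp(-3*I*pi/4)  -I            exp(-I*pi/4)  
  chi_2          1             I               -1            -I              1             I               -1            -I            
  chi_3          1             exp(3*I*pi/4)   -I            exp(I*pi/4)     -1            exp(-I*pi/4)    I             exp(-3*I*pi/4)
  chi_4          1             -1              1             -1              1             -1              1             -1            
  chi_5          1             exp(-3*I*pi/4)  I             exp(-I*pi/4)    -1            exp(I*pi/4)     -I            exp(3*I*pi/4) 
  chi_6          1             -I              -1            I               1             -I              -1            I             
  chi_7          1             exp(-I*pi/4)    -I            exp(-3*I*pi/4)  -1            exp(3*I*pi/4)   I             exp(I*pi/4)   

Spot check: chi_2(5) = zeta_8^(2*5) = zeta_8^10 = I.

Derivation: Z/8Z is abelian, so all 8 irreducible complex representations are 1-dimensional. They are given by chi_k(m) = zeta_8^(k*m) for k = 0,...,7. Row orthogonality: sum_m chi_k(m) conj(chi_l(m)) = 8 * [k = l].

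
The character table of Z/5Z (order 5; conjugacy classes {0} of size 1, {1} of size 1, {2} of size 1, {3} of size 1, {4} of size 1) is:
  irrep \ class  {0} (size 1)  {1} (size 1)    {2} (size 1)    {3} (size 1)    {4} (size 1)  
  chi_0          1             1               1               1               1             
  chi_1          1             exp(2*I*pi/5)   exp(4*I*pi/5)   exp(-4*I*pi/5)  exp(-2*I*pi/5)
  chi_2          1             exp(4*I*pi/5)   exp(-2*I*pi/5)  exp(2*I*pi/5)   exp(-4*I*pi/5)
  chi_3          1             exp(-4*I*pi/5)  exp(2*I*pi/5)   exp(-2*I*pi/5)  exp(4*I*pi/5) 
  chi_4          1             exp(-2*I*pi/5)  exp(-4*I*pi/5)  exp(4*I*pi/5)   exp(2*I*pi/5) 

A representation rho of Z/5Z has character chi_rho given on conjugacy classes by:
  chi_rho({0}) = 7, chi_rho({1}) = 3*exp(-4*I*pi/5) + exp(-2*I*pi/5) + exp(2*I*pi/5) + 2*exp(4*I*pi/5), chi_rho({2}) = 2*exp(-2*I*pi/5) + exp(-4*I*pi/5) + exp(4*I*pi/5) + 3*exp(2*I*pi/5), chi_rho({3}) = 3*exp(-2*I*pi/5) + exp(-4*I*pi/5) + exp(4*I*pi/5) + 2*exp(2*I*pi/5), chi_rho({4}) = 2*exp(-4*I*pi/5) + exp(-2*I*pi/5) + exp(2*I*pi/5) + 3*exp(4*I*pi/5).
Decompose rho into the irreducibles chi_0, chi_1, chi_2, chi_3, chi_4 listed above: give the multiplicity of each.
Multiplicities: chi_0: 0, chi_1: 1, chi_2: 2, chi_3: 3, chi_4: 1.

Working: Use <chi_rho, chi> = (1/|G|) sum_C |C| * chi_rho(C) * conj(chi(C)) with |G| = 5 for each irreducible chi in the table:
  <chi_rho, chi_0> = (1/5)[1*(7)*conj(1) + 1*(3*exp(-4*I*pi/5) + exp(-2*I*pi/5) + exp(2*I*pi/5) + 2*exp(4*I*pi/5))*conj(1) + 1*(2*exp(-2*I*pi/5) + exp(-4*I*pi/5) + exp(4*I*pi/5) + 3*exp(2*I*pi/5))*conj(1) + 1*(3*exp(-2*I*pi/5) + exp(-4*I*pi/5) + exp(4*I*pi/5) + 2*exp(2*I*pi/5))*conj(1) + 1*(2*exp(-4*I*pi/5) + exp(-2*I*pi/5) + exp(2*I*pi/5) + 3*exp(4*I*pi/5))*conj(1)]
      = (1/5)[(7) + (3*exp(-4*I*pi/5) + exp(-2*I*pi/5) + exp(2*I*pi/5) + 2*exp(4*I*pi/5)) + (2*exp(-2*I*pi/5) + exp(-4*I*pi/5) + exp(4*I*pi/5) + 3*exp(2*I*pi/5)) + (3*exp(-2*I*pi/5) + exp(-4*I*pi/5) + exp(4*I*pi/5) + 2*exp(2*I*pi/5)) + (2*exp(-4*I*pi/5) + exp(-2*I*pi/5) + exp(2*I*pi/5) + 3*exp(4*I*pi/5))] = 0/5 = 0
  <chi_rho, chi_1> = (1/5)[1*(7)*conj(1) + 1*(3*exp(-4*I*pi/5) + exp(-2*I*pi/5) + exp(2*I*pi/5) + 2*exp(4*I*pi/5))*conj(exp(2*I*pi/5)) + 1*(2*exp(-2*I*pi/5) + exp(-4*I*pi/5) + exp(4*I*pi/5) + 3*exp(2*I*pi/5))*conj(exp(4*I*pi/5)) + 1*(3*exp(-2*I*pi/5) + exp(-4*I*pi/5) + exp(4*I*pi/5) + 2*exp(2*I*pi/5))*conj(exp(-4*I*pi/5)) + 1*(2*exp(-4*I*pi/5) + exp(-2*I*pi/5) + exp(2*I*pi/5) + 3*exp(4*I*pi/5))*conj(exp(-2*I*pi/5))]
      = (1/5)[(7) + (1 + exp(-4*I*pi/5) + 3*exp(4*I*pi/5) + 2*exp(2*I*pi/5)) + (1 + 3*exp(-2*I*pi/5) + exp(2*I*pi/5) + 2*exp(4*I*pi/5)) + (1 + 2*exp(-4*I*pi/5) + exp(-2*I*pi/5) + 3*exp(2*I*pi/5)) + (1 + 2*exp(-2*I*pi/5) + 3*exp(-4*I*pi/5) + exp(4*I*pi/5))] = 5/5 = 1
  <chi_rho, chi_2> = (1/5)[1*(7)*conj(1) + 1*(3*exp(-4*I*pi/5) + exp(-2*I*pi/5) + exp(2*I*pi/5) + 2*exp(4*I*pi/5))*conj(exp(4*I*pi/5)) + 1*(2*exp(-2*I*pi/5) + exp(-4*I*pi/5) + exp(4*I*pi/5) + 3*exp(2*I*pi/5))*conj(exp(-2*I*pi/5)) + 1*(3*exp(-2*I*pi/5) + exp(-4*I*pi/5) + exp(4*I*pi/5) + 2*exp(2*I*pi/5))*conj(exp(2*I*pi/5)) + 1*(2*exp(-4*I*pi/5) + exp(-2*I*pi/5) + exp(2*I*pi/5) + 3*exp(4*I*pi/5))*conj(exp(-4*I*pi/5))]
      = (1/5)[(7) + (2 + exp(-2*I*pi/5) + exp(4*I*pi/5) + 3*exp(2*I*pi/5)) + (2 + exp(-2*I*pi/5) + exp(-4*I*pi/5) + 3*exp(4*I*pi/5)) + (2 + 3*exp(-4*I*pi/5) + exp(4*I*pi/5) + exp(2*I*pi/5)) + (2 + 3*exp(-2*I*pi/5) + exp(-4*I*pi/5) + exp(2*I*pi/5))] = 10/5 = 2
  <chi_rho, chi_3> = (1/5)[1*(7)*conj(1) + 1*(3*exp(-4*I*pi/5) + exp(-2*I*pi/5) + exp(2*I*pi/5) + 2*exp(4*I*pi/5))*conj(exp(-4*I*pi/5)) + 1*(2*exp(-2*I*pi/5) + exp(-4*I*pi/5) + exp(4*I*pi/5) + 3*exp(2*I*pi/5))*conj(exp(2*I*pi/5)) + 1*(3*exp(-2*I*pi/5) + exp(-4*I*pi/5) + exp(4*I*pi/5) + 2*exp(2*I*pi/5))*conj(exp(-2*I*pi/5)) + 1*(2*exp(-4*I*pi/5) + exp(-2*I*pi/5) + exp(2*I*pi/5) + 3*exp(4*I*pi/5))*conj(exp(4*I*pi/5))]
      = (1/5)[(7) + (3 + 2*exp(-2*I*pi/5) + exp(-4*I*pi/5) + exp(2*I*pi/5)) + (3 + 2*exp(-4*I*pi/5) + exp(4*I*pi/5) + exp(2*I*pi/5)) + (3 + exp(-2*I*pi/5) + exp(-4*I*pi/5) + 2*exp(4*I*pi/5)) + (3 + exp(-2*I*pi/5) + exp(4*I*pi/5) + 2*exp(2*I*pi/5))] = 15/5 = 3
  <chi_rho, chi_4> = (1/5)[1*(7)*conj(1) + 1*(3*exp(-4*I*pi/5) + exp(-2*I*pi/5) + exp(2*I*pi/5) + 2*exp(4*I*pi/5))*conj(exp(-2*I*pi/5)) + 1*(2*exp(-2*I*pi/5) + exp(-4*I*pi/5) + exp(4*I*pi/5) + 3*exp(2*I*pi/5))*conj(exp(-4*I*pi/5)) + 1*(3*exp(-2*I*pi/5) + exp(-4*I*pi/5) + exp(4*I*pi/5) + 2*exp(2*I*pi/5))*conj(exp(4*I*pi/5)) + 1*(2*exp(-4*I*pi/5) + exp(-2*I*pi/5) + exp(2*I*pi/5) + 3*exp(4*I*pi/5))*conj(exp(2*I*pi/5))]
      = (1/5)[(7) + (1 + 3*exp(-2*I*pi/5) + 2*exp(-4*I*pi/5) + exp(4*I*pi/5)) + (1 + 3*exp(-4*I*pi/5) + exp(-2*I*pi/5) + 2*exp(2*I*pi/5)) + (1 + 2*exp(-2*I*pi/5) + exp(2*I*pi/5) + 3*exp(4*I*pi/5)) + (1 + exp(-4*I*pi/5) + 2*exp(4*I*pi/5) + 3*exp(2*I*pi/5))] = 5/5 = 1
(Exp terms are combined using exp(i*s)*conj(exp(i*t)) = exp(i*(s-t)), and sums of them are collapsed using the identity that for every m > 1 the m distinct m-th roots of unity sum to 0, e.g. 1 + exp(2*I*pi/3) + exp(-2*I*pi/3) = 0.)
Dimension check: dim(rho) = sum (mult * dim) = 0*1 + 1*1 + 2*1 + 3*1 + 1*1 = 7 = chi_rho(e) = 7.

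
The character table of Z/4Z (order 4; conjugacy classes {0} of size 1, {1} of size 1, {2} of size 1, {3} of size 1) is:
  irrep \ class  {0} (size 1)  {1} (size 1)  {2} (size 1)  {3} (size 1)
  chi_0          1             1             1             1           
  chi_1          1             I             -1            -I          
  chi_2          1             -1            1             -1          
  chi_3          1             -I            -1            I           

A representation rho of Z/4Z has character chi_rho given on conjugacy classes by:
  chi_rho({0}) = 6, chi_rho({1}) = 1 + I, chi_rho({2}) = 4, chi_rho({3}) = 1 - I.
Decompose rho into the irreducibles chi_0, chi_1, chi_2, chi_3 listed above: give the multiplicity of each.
Multiplicities: chi_0: 3, chi_1: 1, chi_2: 2, chi_3: 0.

Derivation: Use <chi_rho, chi> = (1/|G|) sum_C |C| * chi_rho(C) * conj(chi(C)) with |G| = 4 for each irreducible chi in the table:
  <chi_rho, chi_0> = (1/4)[1*(6)*conj(1) + 1*(1 + I)*conj(1) + 1*(4)*conj(1) + 1*(1 - I)*conj(1)]
      = (1/4)[(6) + (1 + I) + (4) + (1 - I)] = 12/4 = 3
  <chi_rho, chi_1> = (1/4)[1*(6)*conj(1) + 1*(1 + I)*conj(I) + 1*(4)*conj(-1) + 1*(1 - I)*conj(-I)]
      = (1/4)[(6) + (1 - I) + (-4) + (1 + I)] = 4/4 = 1
  <chi_rho, chi_2> = (1/4)[1*(6)*conj(1) + 1*(1 + I)*conj(-1) + 1*(4)*conj(1) + 1*(1 - I)*conj(-1)]
      = (1/4)[(6) + (-1 - I) + (4) + (-1 + I)] = 8/4 = 2
  <chi_rho, chi_3> = (1/4)[1*(6)*conj(1) + 1*(1 + I)*conj(-I) + 1*(4)*conj(-1) + 1*(1 - I)*conj(I)]
      = (1/4)[(6) + (-1 + I) + (-4) + (-1 - I)] = 0/4 = 0
(Exp terms are combined using exp(i*s)*conj(exp(i*t)) = exp(i*(s-t)), and sums of them are collapsed using the identity that for every m > 1 the m distinct m-th roots of unity sum to 0, e.g. 1 + exp(2*I*pi/3) + exp(-2*I*pi/3) = 0.)
Dimension check: dim(rho) = sum (mult * dim) = 3*1 + 1*1 + 2*1 + 0*1 = 6 = chi_rho(e) = 6.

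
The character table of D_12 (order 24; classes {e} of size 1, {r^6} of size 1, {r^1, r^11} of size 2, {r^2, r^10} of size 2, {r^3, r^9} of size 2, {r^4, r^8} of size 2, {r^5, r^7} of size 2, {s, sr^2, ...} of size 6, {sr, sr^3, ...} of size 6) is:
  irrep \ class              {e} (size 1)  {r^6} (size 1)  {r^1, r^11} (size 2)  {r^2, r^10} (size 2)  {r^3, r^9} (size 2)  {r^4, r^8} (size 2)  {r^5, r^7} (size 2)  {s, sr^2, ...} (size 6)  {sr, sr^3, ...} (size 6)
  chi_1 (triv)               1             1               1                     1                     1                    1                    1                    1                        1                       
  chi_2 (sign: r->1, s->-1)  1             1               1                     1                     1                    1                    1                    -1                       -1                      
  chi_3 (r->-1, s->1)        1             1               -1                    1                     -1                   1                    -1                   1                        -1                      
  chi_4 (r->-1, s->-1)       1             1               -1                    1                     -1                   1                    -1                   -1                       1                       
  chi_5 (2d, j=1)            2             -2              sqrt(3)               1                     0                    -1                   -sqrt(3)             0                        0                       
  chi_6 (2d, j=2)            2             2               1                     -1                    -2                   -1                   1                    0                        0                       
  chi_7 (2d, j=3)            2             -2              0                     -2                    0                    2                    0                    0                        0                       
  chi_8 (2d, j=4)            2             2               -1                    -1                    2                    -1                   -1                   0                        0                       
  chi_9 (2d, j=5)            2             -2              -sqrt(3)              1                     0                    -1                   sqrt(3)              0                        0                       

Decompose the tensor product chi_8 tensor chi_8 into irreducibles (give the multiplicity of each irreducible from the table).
chi_8 tensor chi_8 = chi_1 + chi_2 + chi_8 (all other irreducibles have multiplicity 0).

Working: The character of a tensor product is the pointwise product (chi_8 * chi_8)(C) = chi_8(C) * chi_8(C):
  {e}: (2)*(2), {r^6}: (2)*(2), {r^1, r^11}: (-1)*(-1), {r^2, r^10}: (-1)*(-1), {r^3, r^9}: (2)*(2), {r^4, r^8}: (-1)*(-1), {r^5, r^7}: (-1)*(-1), {s, sr^2, ...}: (0)*(0), {sr, sr^3, ...}: (0)*(0)
so (chi_8 * chi_8) takes values
  {e} -> 4, {r^6} -> 4, {r^1, r^11} -> 1, {r^2, r^10} -> 1, {r^3, r^9} -> 4, {r^4, r^8} -> 1, {r^5, r^7} -> 1, {s, sr^2, ...} -> 0, {sr, sr^3, ...} -> 0.
Now take the inner product of this character with each irreducible chi from the table, <chi_8*chi_8, chi> = (1/24) sum_C |C| (chi_8*chi_8)(C) conj(chi(C)):
  <chi_8*chi_8, chi_1> = (1/24)[1*(4)*conj(1) + 1*(4)*conj(1) + 2*(1)*conj(1) + 2*(1)*conj(1) + 2*(4)*conj(1) + 2*(1)*conj(1) + 2*(1)*conj(1) + 6*(0)*conj(1) + 6*(0)*conj(1)]
      = (1/24)[(4) + (4) + (2) + (2) + (8) + (2) + (2) + (0) + (0)] = 24/24 = 1
  <chi_8*chi_8, chi_2> = (1/24)[1*(4)*conj(1) + 1*(4)*conj(1) + 2*(1)*conj(1) + 2*(1)*conj(1) + 2*(4)*conj(1) + 2*(1)*conj(1) + 2*(1)*conj(1) + 6*(0)*conj(-1) + 6*(0)*conj(-1)]
      = (1/24)[(4) + (4) + (2) + (2) + (8) + (2) + (2) + (0) + (0)] = 24/24 = 1
  <chi_8*chi_8, chi_3> = (1/24)[1*(4)*conj(1) + 1*(4)*conj(1) + 2*(1)*conj(-1) + 2*(1)*conj(1) + 2*(4)*conj(-1) + 2*(1)*conj(1) + 2*(1)*conj(-1) + 6*(0)*conj(1) + 6*(0)*conj(-1)]
      = (1/24)[(4) + (4) + (-2) + (2) + (-8) + (2) + (-2) + (0) + (0)] = 0/24 = 0
  <chi_8*chi_8, chi_4> = (1/24)[1*(4)*conj(1) + 1*(4)*conj(1) + 2*(1)*conj(-1) + 2*(1)*conj(1) + 2*(4)*conj(-1) + 2*(1)*conj(1) + 2*(1)*conj(-1) + 6*(0)*conj(-1) + 6*(0)*conj(1)]
      = (1/24)[(4) + (4) + (-2) + (2) + (-8) + (2) + (-2) + (0) + (0)] = 0/24 = 0
  <chi_8*chi_8, chi_5> = (1/24)[1*(4)*conj(2) + 1*(4)*conj(-2) + 2*(1)*conj(sqrt(3)) + 2*(1)*conj(1) + 2*(4)*conj(0) + 2*(1)*conj(-1) + 2*(1)*conj(-sqrt(3)) + 6*(0)*conj(0) + 6*(0)*conj(0)]
      = (1/24)[(8) + (-8) + (2*sqrt(3)) + (2) + (0) + (-2) + (-2*sqrt(3)) + (0) + (0)] = 0/24 = 0
  <chi_8*chi_8, chi_6> = (1/24)[1*(4)*conj(2) + 1*(4)*conj(2) + 2*(1)*conj(1) + 2*(1)*conj(-1) + 2*(4)*conj(-2) + 2*(1)*conj(-1) + 2*(1)*conj(1) + 6*(0)*conj(0) + 6*(0)*conj(0)]
      = (1/24)[(8) + (8) + (2) + (-2) + (-16) + (-2) + (2) + (0) + (0)] = 0/24 = 0
  <chi_8*chi_8, chi_7> = (1/24)[1*(4)*conj(2) + 1*(4)*conj(-2) + 2*(1)*conj(0) + 2*(1)*conj(-2) + 2*(4)*conj(0) + 2*(1)*conj(2) + 2*(1)*conj(0) + 6*(0)*conj(0) + 6*(0)*conj(0)]
      = (1/24)[(8) + (-8) + (0) + (-4) + (0) + (4) + (0) + (0) + (0)] = 0/24 = 0
  <chi_8*chi_8, chi_8> = (1/24)[1*(4)*conj(2) + 1*(4)*conj(2) + 2*(1)*conj(-1) + 2*(1)*conj(-1) + 2*(4)*conj(2) + 2*(1)*conj(-1) + 2*(1)*conj(-1) + 6*(0)*conj(0) + 6*(0)*conj(0)]
      = (1/24)[(8) + (8) + (-2) + (-2) + (16) + (-2) + (-2) + (0) + (0)] = 24/24 = 1
  <chi_8*chi_8, chi_9> = (1/24)[1*(4)*conj(2) + 1*(4)*conj(-2) + 2*(1)*conj(-sqrt(3)) + 2*(1)*conj(1) + 2*(4)*conj(0) + 2*(1)*conj(-1) + 2*(1)*conj(sqrt(3)) + 6*(0)*conj(0) + 6*(0)*conj(0)]
      = (1/24)[(8) + (-8) + (-2*sqrt(3)) + (2) + (0) + (-2) + (2*sqrt(3)) + (0) + (0)] = 0/24 = 0
Hence the multiplicities are chi_1: 1, chi_2: 1, chi_8: 1. Dimension check: dim(chi_8)*dim(chi_8) = 2*2 = 4 and sum (mult * dim) = 1*1 + 1*1 + 1*2 = 4.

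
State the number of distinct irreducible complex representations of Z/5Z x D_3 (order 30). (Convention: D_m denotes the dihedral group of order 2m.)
15

The number of irreducible complex representations of a finite group equals its number of conjugacy classes. For a direct product, #classes(G x H) = #classes(G) * #classes(H). Z/5Z has 5 classes (abelian), D_3 has 3 classes, so 5 * 3 = 15, so Z/5Z x D_3 (order 30) has exactly 15 irreducible complex representations.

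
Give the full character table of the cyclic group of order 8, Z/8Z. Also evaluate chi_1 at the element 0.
Character table of Z/8Z (irreps indexed chi_0,...,chi_7 with chi_k(m) = zeta_8^(k*m), zeta_8 = exp(2*pi*i/8)):
  irrep \ class  {0} (size 1)  {1} (size 1)    {2} (size 1)  {3} (size 1)    {4} (size 1)  {5} (size 1)    {6} (size 1)  {7} (size 1)  
  chi_0          1             1               1             1               1             1               1             1             
  chi_1          1             exp(I*pi/4)     I             exp(3*I*pi/4)   -1            exp(-3*I*pi/4)  -I            exp(-I*pi/4)  
  chi_2          1             I               -1            -I              1             I               -1            -I            
  chi_3          1             exp(3*I*pi/4)   -I            exp(I*pi/4)     -1            exp(-I*pi/4)    I             exp(-3*I*pi/4)
  chi_4          1             -1              1             -1              1             -1              1             -1            
  chi_5          1             exp(-3*I*pi/4)  I             exp(-I*pi/4)    -1            exp(I*pi/4)     -I            exp(3*I*pi/4) 
  chi_6          1             -I              -1            I               1             -I              -1            I             
  chi_7          1             exp(-I*pi/4)    -I            exp(-3*I*pi/4)  -1            exp(3*I*pi/4)   I             exp(I*pi/4)   

Spot check: chi_1(0) = zeta_8^(1*0) = zeta_8^0 = 1.

Z/8Z is abelian, so all 8 irreducible complex representations are 1-dimensional. They are given by chi_k(m) = zeta_8^(k*m) for k = 0,...,7. Row orthogonality: sum_m chi_k(m) conj(chi_l(m)) = 8 * [k = l].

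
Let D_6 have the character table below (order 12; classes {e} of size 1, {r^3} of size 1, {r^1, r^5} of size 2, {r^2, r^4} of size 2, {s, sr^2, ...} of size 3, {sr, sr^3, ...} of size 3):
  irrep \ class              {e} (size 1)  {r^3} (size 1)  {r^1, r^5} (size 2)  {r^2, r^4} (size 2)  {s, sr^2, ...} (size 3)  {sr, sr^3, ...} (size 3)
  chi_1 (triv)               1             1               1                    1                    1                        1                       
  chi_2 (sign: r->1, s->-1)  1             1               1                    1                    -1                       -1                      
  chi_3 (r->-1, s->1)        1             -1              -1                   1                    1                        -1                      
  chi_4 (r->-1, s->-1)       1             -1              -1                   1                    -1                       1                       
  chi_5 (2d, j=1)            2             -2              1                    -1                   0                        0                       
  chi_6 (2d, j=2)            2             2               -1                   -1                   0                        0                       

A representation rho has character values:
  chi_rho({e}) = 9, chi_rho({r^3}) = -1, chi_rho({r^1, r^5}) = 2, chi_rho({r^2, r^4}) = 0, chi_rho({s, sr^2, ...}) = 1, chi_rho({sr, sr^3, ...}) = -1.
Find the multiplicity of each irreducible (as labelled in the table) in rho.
Multiplicities: chi_1: 1, chi_2: 1, chi_3: 1, chi_4: 0, chi_5: 2, chi_6: 1.

Reasoning: Use <chi_rho, chi> = (1/|G|) sum_C |C| * chi_rho(C) * conj(chi(C)) with |G| = 12 for each irreducible chi in the table:
  <chi_rho, chi_1> = (1/12)[1*(9)*conj(1) + 1*(-1)*conj(1) + 2*(2)*conj(1) + 2*(0)*conj(1) + 3*(1)*conj(1) + 3*(-1)*conj(1)]
      = (1/12)[(9) + (-1) + (4) + (0) + (3) + (-3)] = 12/12 = 1
  <chi_rho, chi_2> = (1/12)[1*(9)*conj(1) + 1*(-1)*conj(1) + 2*(2)*conj(1) + 2*(0)*conj(1) + 3*(1)*conj(-1) + 3*(-1)*conj(-1)]
      = (1/12)[(9) + (-1) + (4) + (0) + (-3) + (3)] = 12/12 = 1
  <chi_rho, chi_3> = (1/12)[1*(9)*conj(1) + 1*(-1)*conj(-1) + 2*(2)*conj(-1) + 2*(0)*conj(1) + 3*(1)*conj(1) + 3*(-1)*conj(-1)]
      = (1/12)[(9) + (1) + (-4) + (0) + (3) + (3)] = 12/12 = 1
  <chi_rho, chi_4> = (1/12)[1*(9)*conj(1) + 1*(-1)*conj(-1) + 2*(2)*conj(-1) + 2*(0)*conj(1) + 3*(1)*conj(-1) + 3*(-1)*conj(1)]
      = (1/12)[(9) + (1) + (-4) + (0) + (-3) + (-3)] = 0/12 = 0
  <chi_rho, chi_5> = (1/12)[1*(9)*conj(2) + 1*(-1)*conj(-2) + 2*(2)*conj(1) + 2*(0)*conj(-1) + 3*(1)*conj(0) + 3*(-1)*conj(0)]
      = (1/12)[(18) + (2) + (4) + (0) + (0) + (0)] = 24/12 = 2
  <chi_rho, chi_6> = (1/12)[1*(9)*conj(2) + 1*(-1)*conj(2) + 2*(2)*conj(-1) + 2*(0)*conj(-1) + 3*(1)*conj(0) + 3*(-1)*conj(0)]
      = (1/12)[(18) + (-2) + (-4) + (0) + (0) + (0)] = 12/12 = 1
Dimension check: dim(rho) = sum (mult * dim) = 1*1 + 1*1 + 1*1 + 0*1 + 2*2 + 1*2 = 9 = chi_rho(e) = 9.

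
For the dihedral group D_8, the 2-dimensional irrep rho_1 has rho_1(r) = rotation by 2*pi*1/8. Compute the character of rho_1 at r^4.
chi_{rho_1}(r^4) = 2*cos(2*pi*1*4/8) = -2

Derivation: rho_1(r^4) is rotation by angle 2*pi*1*4/8, whose trace is 2*cos(2*pi*1*4/8) = -2.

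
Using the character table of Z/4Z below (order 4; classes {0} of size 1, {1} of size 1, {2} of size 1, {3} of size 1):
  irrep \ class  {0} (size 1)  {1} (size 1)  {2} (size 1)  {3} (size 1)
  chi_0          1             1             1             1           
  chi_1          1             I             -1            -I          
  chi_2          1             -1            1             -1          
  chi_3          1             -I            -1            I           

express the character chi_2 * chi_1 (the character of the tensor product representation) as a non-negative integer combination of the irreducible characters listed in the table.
chi_2 tensor chi_1 = chi_3 (all other irreducibles have multiplicity 0).

Solution. The character of a tensor product is the pointwise product (chi_2 * chi_1)(C) = chi_2(C) * chi_1(C):
  {0}: (1)*(1), {1}: (-1)*(I), {2}: (1)*(-1), {3}: (-1)*(-I)
so (chi_2 * chi_1) takes values
  {0} -> 1, {1} -> -I, {2} -> -1, {3} -> I.
Now take the inner product of this character with each irreducible chi from the table, <chi_2*chi_1, chi> = (1/4) sum_C |C| (chi_2*chi_1)(C) conj(chi(C)):
  <chi_2*chi_1, chi_0> = (1/4)[1*(1)*conj(1) + 1*(-I)*conj(1) + 1*(-1)*conj(1) + 1*(I)*conj(1)]
      = (1/4)[(1) + (-I) + (-1) + (I)] = 0/4 = 0
  <chi_2*chi_1, chi_1> = (1/4)[1*(1)*conj(1) + 1*(-I)*conj(I) + 1*(-1)*conj(-1) + 1*(I)*conj(-I)]
      = (1/4)[(1) + (-1) + (1) + (-1)] = 0/4 = 0
  <chi_2*chi_1, chi_2> = (1/4)[1*(1)*conj(1) + 1*(-I)*conj(-1) + 1*(-1)*conj(1) + 1*(I)*conj(-1)]
      = (1/4)[(1) + (I) + (-1) + (-I)] = 0/4 = 0
  <chi_2*chi_1, chi_3> = (1/4)[1*(1)*conj(1) + 1*(-I)*conj(-I) + 1*(-1)*conj(-1) + 1*(I)*conj(I)]
      = (1/4)[(1) + (1) + (1) + (1)] = 4/4 = 1
(Exp terms are combined using exp(i*s)*conj(exp(i*t)) = exp(i*(s-t)), and sums of them are collapsed using the identity that for every m > 1 the m distinct m-th roots of unity sum to 0, e.g. 1 + exp(2*I*pi/3) + exp(-2*I*pi/3) = 0.)
Hence the multiplicities are chi_3: 1. Dimension check: dim(chi_2)*dim(chi_1) = 1*1 = 1 and sum (mult * dim) = 1*1 = 1.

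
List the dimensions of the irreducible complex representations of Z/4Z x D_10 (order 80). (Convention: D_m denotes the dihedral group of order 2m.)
Dimensions: 1, 1, 1, 1, 1, 1, 1, 1, 1, 1, 1, 1, 1, 1, 1, 1, 2, 2, 2, 2, 2, 2, 2, 2, 2, 2, 2, 2, 2, 2, 2, 2

Details: There are 32 irreducibles (= number of conjugacy classes). Their dimensions d_i satisfy sum d_i^2 = |G| = 80: 1 + 1 + 1 + 1 + 1 + 1 + 1 + 1 + 1 + 1 + 1 + 1 + 1 + 1 + 1 + 1 + 4 + 4 + 4 + 4 + 4 + 4 + 4 + 4 + 4 + 4 + 4 + 4 + 4 + 4 + 4 + 4 = 80. (For the product with Z/4Z: each of the 4 1-dim characters of Z/4Z tensors with each irrep of D_10, giving 4 copies of each D_10-dimension.)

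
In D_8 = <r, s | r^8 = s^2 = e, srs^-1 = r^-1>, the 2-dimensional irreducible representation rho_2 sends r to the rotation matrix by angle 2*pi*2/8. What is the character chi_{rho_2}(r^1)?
chi_{rho_2}(r^1) = 2*cos(2*pi*2*1/8) = 0

Argument: rho_2(r^1) is rotation by angle 2*pi*2*1/8, whose trace is 2*cos(2*pi*2*1/8) = 0.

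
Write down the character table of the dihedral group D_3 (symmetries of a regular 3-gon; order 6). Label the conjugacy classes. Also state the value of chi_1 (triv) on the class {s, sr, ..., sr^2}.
Conjugacy classes: {e} of size 1, {r^1, r^2} of size 2, {s, sr, ..., sr^2} of size 3.
Character table:
  irrep \ class              {e} (size 1)  {r^1, r^2} (size 2)  {s, sr, ..., sr^2} (size 3)
  chi_1 (triv)               1             1                    1                          
  chi_2 (sign: r->1, s->-1)  1             1                    -1                         
  chi_3 (2d, j=1)            2             -1                   0                          

Spot check: chi_1 (triv) on {s, sr, ..., sr^2} = 1.

Why: D_3 has order 2*3 = 6 with 3 conjugacy classes, hence 3 irreducibles. Sum of squared dims 1 + 1 + 4 = 6 = |G|. Linear characters come from the abelianisation; the 2-dimensional irreps have character r^k -> 2*cos(2*pi*j*k/3), reflections -> 0.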